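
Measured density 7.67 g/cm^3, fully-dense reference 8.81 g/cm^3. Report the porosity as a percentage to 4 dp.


Porosity = (1-7.67/8.81)*100 = 12.9398 %


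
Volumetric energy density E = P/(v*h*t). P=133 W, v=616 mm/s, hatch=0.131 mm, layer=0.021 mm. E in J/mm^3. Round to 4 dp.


E = 133 / (616*0.131*0.021) = 78.4839 J/mm^3


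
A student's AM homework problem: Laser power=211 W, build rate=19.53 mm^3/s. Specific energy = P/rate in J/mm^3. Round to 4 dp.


SE = 211 / 19.53 = 10.8039 J/mm^3


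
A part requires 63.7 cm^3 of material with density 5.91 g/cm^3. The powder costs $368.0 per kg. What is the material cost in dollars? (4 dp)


Mass = 63.7*5.91/1000 = 0.376467 kg
Cost = 0.376467 * 368.0 = 138.5399 $


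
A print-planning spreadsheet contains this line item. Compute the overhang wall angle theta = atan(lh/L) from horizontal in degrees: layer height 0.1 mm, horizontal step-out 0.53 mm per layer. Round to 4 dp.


angle = atan(0.1/0.53) = 10.6849 degrees


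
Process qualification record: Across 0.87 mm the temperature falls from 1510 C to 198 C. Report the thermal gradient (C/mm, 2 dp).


G = (1510-198)/0.87 = 1508.05 C/mm


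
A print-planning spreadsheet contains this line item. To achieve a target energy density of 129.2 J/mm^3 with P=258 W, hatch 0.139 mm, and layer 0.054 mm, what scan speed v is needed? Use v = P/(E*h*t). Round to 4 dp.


v = 258 / (129.2*0.139*0.054) = 266.041 mm/s


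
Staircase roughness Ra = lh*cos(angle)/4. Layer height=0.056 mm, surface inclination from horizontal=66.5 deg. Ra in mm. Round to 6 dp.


Ra = 0.056 * cos(66.5) / 4 = 0.005582 mm


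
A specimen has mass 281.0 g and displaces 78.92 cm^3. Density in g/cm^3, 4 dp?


rho = 281.0 / 78.92 = 3.5606 g/cm^3


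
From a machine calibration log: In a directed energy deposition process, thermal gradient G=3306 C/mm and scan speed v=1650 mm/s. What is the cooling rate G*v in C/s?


CR = 3306 * 1650 = 5454900 C/s


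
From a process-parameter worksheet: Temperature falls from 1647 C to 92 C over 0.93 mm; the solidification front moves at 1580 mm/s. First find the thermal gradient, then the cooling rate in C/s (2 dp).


G = (1647-92)/0.93 = 1672.04301075 C/mm
CR = 1672.04301075 * 1580 = 2641827.96 C/s


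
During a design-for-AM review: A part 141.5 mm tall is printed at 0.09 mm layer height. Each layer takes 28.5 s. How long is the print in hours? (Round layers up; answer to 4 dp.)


Layers = ceil(141.5/0.09) = 1573
t = 1573 * 28.5 / 3600 = 12.4529 hrs


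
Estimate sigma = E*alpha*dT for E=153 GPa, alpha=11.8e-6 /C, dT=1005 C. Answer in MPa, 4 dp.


sigma = 153*1000 * 11.8e-6 * 1005 = 1814.427 MPa


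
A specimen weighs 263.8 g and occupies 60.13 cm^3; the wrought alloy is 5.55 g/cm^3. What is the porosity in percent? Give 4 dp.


rho_part = 263.8 / 60.13 = 4.38716115 g/cm^3
Porosity = (1 - 4.38716115/5.55)*100 = 20.9521 %


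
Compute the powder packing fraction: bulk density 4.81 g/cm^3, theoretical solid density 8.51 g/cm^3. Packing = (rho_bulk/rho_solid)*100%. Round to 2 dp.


Packing = (4.81/8.51)*100 = 56.52 %


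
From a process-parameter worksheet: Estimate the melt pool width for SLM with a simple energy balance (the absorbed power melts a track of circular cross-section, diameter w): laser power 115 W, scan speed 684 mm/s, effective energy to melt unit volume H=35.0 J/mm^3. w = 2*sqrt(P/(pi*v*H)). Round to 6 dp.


w = 2*sqrt(115/(pi*684*35.0)) = 0.078206 mm


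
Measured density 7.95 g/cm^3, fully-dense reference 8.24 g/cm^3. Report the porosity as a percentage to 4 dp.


Porosity = (1-7.95/8.24)*100 = 3.5194 %


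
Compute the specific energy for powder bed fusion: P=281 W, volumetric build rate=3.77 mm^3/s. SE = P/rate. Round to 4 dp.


SE = 281 / 3.77 = 74.5358 J/mm^3


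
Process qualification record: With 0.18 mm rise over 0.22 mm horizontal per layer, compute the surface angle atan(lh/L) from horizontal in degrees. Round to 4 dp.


angle = atan(0.18/0.22) = 39.2894 degrees


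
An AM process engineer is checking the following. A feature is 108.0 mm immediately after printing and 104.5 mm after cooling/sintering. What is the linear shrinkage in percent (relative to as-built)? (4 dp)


Shrinkage = ((108.0-104.5)/108.0)*100 = 3.2407 %


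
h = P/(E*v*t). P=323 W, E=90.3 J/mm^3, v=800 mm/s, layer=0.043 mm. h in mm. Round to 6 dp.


h = 323 / (90.3*800*0.043) = 0.103982 mm


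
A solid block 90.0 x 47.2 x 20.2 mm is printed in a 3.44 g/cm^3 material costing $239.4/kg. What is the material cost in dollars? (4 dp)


V = 90.0 * 47.2 * 20.2 = 85809.6 mm^3 = 85.8096 cm^3
Mass = 85.8096 * 3.44 / 1000 = 0.29518502 kg
Cost = 0.29518502 * 239.4 = 70.6673 $


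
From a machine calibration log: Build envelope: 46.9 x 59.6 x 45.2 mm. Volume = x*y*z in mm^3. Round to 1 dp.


V = 46.9 * 59.6 * 45.2 = 126344.8 mm^3


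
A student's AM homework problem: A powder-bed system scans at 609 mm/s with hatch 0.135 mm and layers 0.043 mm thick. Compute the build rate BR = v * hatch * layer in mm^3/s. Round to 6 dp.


Rate = 609 * 0.135 * 0.043 = 3.535245 mm^3/s


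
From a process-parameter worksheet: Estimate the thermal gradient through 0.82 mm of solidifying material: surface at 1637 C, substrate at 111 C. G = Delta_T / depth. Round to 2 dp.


G = (1637-111)/0.82 = 1860.98 C/mm


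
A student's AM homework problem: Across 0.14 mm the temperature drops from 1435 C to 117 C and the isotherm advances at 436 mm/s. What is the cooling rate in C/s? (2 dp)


G = (1435-117)/0.14 = 9414.28571429 C/mm
CR = 9414.28571429 * 436 = 4104628.57 C/s


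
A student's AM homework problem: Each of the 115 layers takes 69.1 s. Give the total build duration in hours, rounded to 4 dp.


t = 115 * 69.1 / 3600 = 2.2074 hrs


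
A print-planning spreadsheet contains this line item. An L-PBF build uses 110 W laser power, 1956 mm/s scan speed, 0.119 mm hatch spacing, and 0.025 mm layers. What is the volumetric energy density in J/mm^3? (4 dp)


E = 110 / (1956*0.119*0.025) = 18.9033 J/mm^3


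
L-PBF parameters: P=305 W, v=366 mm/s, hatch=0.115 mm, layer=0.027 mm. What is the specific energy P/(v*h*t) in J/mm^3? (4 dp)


Build rate = 366 * 0.115 * 0.027 = 1.13643 mm^3/s
SE = 305 / 1.13643 = 268.3843 J/mm^3


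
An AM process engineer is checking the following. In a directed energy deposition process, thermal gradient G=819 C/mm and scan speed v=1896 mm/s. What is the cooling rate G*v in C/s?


CR = 819 * 1896 = 1552824 C/s


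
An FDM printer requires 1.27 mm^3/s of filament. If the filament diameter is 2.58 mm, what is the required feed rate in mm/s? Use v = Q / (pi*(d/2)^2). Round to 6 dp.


A = pi*(2.58/2)^2 = 5.227924
v = 1.27 / 5.227924 = 0.242926 mm/s


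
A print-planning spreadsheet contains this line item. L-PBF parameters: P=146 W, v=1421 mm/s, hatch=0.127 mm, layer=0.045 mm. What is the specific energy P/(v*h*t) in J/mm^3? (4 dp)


Build rate = 1421 * 0.127 * 0.045 = 8.121015 mm^3/s
SE = 146 / 8.121015 = 17.978 J/mm^3


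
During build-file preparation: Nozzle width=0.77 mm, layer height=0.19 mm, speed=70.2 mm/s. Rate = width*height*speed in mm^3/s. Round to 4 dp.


Rate = 0.77 * 0.19 * 70.2 = 10.2703 mm^3/s


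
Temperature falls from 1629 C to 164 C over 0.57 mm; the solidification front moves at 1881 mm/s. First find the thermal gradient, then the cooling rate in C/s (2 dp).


G = (1629-164)/0.57 = 2570.1754386 C/mm
CR = 2570.1754386 * 1881 = 4834500.0 C/s


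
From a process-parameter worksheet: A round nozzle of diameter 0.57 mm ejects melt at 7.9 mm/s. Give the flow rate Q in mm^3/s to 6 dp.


A = pi*(0.57/2)^2 = 0.25517586 mm^2
Q = 0.25517586 * 7.9 = 2.015889 mm^3/s


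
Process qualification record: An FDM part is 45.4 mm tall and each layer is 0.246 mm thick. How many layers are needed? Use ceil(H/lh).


Layers = ceil(45.4/0.246) = 185


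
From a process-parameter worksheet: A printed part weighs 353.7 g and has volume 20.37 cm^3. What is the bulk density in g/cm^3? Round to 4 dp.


rho = 353.7 / 20.37 = 17.3638 g/cm^3


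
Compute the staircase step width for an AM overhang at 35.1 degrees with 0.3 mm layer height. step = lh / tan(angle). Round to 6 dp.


step = 0.3 / tan(35.1) = 0.426857 mm


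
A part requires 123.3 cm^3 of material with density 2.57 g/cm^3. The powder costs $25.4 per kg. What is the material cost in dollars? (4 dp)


Mass = 123.3*2.57/1000 = 0.316881 kg
Cost = 0.316881 * 25.4 = 8.0488 $


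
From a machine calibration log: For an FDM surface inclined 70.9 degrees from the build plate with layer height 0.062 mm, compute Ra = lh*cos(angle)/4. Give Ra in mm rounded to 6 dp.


Ra = 0.062 * cos(70.9) / 4 = 0.005072 mm


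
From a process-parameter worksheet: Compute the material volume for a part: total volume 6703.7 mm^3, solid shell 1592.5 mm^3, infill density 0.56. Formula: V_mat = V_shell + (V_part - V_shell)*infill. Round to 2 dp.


V_infill = (6703.7 - 1592.5) * 0.56 = 2862.27
V_total = 1592.5 + 2862.27 = 4454.77 mm^3


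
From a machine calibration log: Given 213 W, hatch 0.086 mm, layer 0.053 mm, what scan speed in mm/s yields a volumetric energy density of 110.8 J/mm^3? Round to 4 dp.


v = 213 / (110.8*0.086*0.053) = 421.7601 mm/s


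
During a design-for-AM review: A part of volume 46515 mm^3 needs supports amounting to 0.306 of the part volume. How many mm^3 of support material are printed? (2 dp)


V_support = 46515 * 0.306 = 14233.59 mm^3


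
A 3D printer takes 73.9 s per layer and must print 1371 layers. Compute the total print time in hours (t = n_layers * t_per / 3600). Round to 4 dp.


t = 1371 * 73.9 / 3600 = 28.1436 hrs


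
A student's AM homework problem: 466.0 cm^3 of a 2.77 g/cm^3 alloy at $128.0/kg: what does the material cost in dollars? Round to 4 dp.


Mass = 466.0*2.77/1000 = 1.29082 kg
Cost = 1.29082 * 128.0 = 165.225 $


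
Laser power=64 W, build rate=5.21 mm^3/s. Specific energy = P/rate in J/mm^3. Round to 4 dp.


SE = 64 / 5.21 = 12.2841 J/mm^3


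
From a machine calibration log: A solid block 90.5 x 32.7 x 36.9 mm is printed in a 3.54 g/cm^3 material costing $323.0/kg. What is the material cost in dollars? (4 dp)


V = 90.5 * 32.7 * 36.9 = 109200.015 mm^3 = 109.200015 cm^3
Mass = 109.200015 * 3.54 / 1000 = 0.38656805 kg
Cost = 0.38656805 * 323.0 = 124.8615 $


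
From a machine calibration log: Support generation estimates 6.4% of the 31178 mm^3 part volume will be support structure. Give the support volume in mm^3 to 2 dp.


V_support = 31178 * 0.064 = 1995.39 mm^3


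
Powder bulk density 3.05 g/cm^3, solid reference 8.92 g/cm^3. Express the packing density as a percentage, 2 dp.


Packing = (3.05/8.92)*100 = 34.19 %


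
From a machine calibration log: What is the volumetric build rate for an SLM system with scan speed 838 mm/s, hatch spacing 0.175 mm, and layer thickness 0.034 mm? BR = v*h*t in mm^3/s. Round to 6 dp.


Rate = 838 * 0.175 * 0.034 = 4.9861 mm^3/s


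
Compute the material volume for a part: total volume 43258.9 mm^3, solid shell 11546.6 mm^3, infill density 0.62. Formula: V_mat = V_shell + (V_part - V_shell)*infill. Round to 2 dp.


V_infill = (43258.9 - 11546.6) * 0.62 = 19661.63
V_total = 11546.6 + 19661.63 = 31208.23 mm^3


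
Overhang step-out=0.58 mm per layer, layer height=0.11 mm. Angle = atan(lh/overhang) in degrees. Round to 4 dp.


angle = atan(0.11/0.58) = 10.7389 degrees


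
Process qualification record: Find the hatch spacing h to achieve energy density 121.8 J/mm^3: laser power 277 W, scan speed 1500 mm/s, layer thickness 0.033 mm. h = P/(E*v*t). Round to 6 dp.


h = 277 / (121.8*1500*0.033) = 0.045944 mm


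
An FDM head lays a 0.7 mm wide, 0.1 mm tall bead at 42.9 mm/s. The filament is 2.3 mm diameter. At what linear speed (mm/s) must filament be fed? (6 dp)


Q = 0.7 * 0.1 * 42.9 = 3.003 mm^3/s
A_fil = pi*(2.3/2)^2 = 4.15475628 mm^2
v_feed = 3.003 / 4.15475628 = 0.722786 mm/s


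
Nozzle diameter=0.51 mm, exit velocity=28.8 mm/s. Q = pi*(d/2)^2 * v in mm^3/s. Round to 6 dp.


A = pi*(0.51/2)^2 = 0.20428206 mm^2
Q = 0.20428206 * 28.8 = 5.883323 mm^3/s


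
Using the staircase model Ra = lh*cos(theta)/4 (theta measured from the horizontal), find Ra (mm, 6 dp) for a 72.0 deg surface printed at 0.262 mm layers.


Ra = 0.262 * cos(72.0) / 4 = 0.020241 mm


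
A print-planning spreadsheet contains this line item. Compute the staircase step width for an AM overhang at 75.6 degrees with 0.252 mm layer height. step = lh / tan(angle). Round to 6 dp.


step = 0.252 / tan(75.6) = 0.064703 mm


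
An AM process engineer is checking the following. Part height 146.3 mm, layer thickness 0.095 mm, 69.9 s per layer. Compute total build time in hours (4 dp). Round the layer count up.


Layers = ceil(146.3/0.095) = 1540
t = 1540 * 69.9 / 3600 = 29.9017 hrs


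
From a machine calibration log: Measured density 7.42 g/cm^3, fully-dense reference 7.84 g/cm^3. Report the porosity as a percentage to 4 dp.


Porosity = (1-7.42/7.84)*100 = 5.3571 %


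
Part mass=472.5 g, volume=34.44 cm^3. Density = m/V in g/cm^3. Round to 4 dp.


rho = 472.5 / 34.44 = 13.7195 g/cm^3


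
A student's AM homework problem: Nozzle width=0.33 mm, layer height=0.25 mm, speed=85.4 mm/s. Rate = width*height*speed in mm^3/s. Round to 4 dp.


Rate = 0.33 * 0.25 * 85.4 = 7.0455 mm^3/s


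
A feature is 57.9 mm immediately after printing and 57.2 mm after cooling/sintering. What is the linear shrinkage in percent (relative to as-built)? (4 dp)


Shrinkage = ((57.9-57.2)/57.9)*100 = 1.209 %


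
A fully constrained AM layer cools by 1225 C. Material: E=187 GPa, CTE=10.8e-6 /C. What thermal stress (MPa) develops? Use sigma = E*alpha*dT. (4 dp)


sigma = 187*1000 * 10.8e-6 * 1225 = 2474.01 MPa


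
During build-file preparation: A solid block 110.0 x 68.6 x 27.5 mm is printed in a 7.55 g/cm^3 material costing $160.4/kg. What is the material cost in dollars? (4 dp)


V = 110.0 * 68.6 * 27.5 = 207515.0 mm^3 = 207.515 cm^3
Mass = 207.515 * 7.55 / 1000 = 1.56673825 kg
Cost = 1.56673825 * 160.4 = 251.3048 $


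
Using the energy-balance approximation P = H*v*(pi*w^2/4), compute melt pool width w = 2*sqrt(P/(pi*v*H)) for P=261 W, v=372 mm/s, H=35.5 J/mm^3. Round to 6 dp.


w = 2*sqrt(261/(pi*372*35.5)) = 0.158632 mm


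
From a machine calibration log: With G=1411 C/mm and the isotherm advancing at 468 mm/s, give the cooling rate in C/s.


CR = 1411 * 468 = 660348 C/s


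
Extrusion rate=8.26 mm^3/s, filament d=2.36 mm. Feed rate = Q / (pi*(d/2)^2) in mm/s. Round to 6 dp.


A = pi*(2.36/2)^2 = 4.374354
v = 8.26 / 4.374354 = 1.888279 mm/s


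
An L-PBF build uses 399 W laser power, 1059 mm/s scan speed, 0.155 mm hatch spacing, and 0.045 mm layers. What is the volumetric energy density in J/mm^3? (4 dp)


E = 399 / (1059*0.155*0.045) = 54.0173 J/mm^3


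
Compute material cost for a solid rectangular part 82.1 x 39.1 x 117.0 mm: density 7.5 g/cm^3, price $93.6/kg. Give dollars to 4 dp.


V = 82.1 * 39.1 * 117.0 = 375582.87 mm^3 = 375.58287 cm^3
Mass = 375.58287 * 7.5 / 1000 = 2.81687153 kg
Cost = 2.81687153 * 93.6 = 263.6592 $


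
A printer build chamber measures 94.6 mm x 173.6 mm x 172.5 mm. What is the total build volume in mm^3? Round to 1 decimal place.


V = 94.6 * 173.6 * 172.5 = 2832891.6 mm^3


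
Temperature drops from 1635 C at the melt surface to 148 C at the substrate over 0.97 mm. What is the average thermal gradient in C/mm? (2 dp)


G = (1635-148)/0.97 = 1532.99 C/mm


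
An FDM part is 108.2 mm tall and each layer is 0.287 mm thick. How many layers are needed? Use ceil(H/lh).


Layers = ceil(108.2/0.287) = 378


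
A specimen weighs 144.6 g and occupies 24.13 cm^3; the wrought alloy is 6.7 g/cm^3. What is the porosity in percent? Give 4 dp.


rho_part = 144.6 / 24.13 = 5.99254041 g/cm^3
Porosity = (1 - 5.99254041/6.7)*100 = 10.5591 %


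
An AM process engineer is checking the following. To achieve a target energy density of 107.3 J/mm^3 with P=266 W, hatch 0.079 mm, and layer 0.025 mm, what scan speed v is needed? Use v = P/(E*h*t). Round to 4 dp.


v = 266 / (107.3*0.079*0.025) = 1255.2054 mm/s


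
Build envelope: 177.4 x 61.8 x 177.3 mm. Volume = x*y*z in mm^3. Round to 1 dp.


V = 177.4 * 61.8 * 177.3 = 1943796.6 mm^3


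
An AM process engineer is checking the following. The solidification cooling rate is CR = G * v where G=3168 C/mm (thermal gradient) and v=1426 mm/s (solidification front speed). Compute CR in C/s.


CR = 3168 * 1426 = 4517568 C/s


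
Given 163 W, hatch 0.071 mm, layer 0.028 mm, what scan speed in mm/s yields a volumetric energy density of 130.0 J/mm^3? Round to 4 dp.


v = 163 / (130.0*0.071*0.028) = 630.7073 mm/s


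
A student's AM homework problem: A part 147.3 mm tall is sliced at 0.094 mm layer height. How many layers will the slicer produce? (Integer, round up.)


Layers = ceil(147.3/0.094) = 1568


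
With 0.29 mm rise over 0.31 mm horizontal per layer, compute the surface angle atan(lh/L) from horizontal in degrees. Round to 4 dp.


angle = atan(0.29/0.31) = 43.0908 degrees


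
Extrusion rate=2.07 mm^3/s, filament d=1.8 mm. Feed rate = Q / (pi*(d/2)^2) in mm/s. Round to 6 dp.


A = pi*(1.8/2)^2 = 2.54469
v = 2.07 / 2.54469 = 0.813459 mm/s


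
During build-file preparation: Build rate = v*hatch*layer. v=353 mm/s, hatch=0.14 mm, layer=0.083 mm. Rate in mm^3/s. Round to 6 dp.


Rate = 353 * 0.14 * 0.083 = 4.10186 mm^3/s


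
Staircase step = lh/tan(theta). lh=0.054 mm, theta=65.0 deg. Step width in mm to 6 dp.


step = 0.054 / tan(65.0) = 0.025181 mm


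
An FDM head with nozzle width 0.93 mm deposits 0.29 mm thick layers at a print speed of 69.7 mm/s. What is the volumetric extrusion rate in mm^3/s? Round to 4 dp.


Rate = 0.93 * 0.29 * 69.7 = 18.7981 mm^3/s


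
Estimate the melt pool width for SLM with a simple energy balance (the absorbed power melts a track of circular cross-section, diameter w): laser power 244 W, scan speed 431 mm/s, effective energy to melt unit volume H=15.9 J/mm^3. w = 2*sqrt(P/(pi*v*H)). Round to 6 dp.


w = 2*sqrt(244/(pi*431*15.9)) = 0.212918 mm


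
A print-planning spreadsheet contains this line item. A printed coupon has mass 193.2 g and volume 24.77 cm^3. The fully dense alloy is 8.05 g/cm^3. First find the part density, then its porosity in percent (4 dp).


rho_part = 193.2 / 24.77 = 7.79975777 g/cm^3
Porosity = (1 - 7.79975777/8.05)*100 = 3.1086 %


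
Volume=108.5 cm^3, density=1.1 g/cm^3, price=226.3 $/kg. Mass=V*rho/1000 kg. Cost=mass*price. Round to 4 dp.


Mass = 108.5*1.1/1000 = 0.11935 kg
Cost = 0.11935 * 226.3 = 27.0089 $


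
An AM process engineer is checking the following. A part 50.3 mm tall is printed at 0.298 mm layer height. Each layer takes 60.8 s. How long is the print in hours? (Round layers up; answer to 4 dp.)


Layers = ceil(50.3/0.298) = 169
t = 169 * 60.8 / 3600 = 2.8542 hrs


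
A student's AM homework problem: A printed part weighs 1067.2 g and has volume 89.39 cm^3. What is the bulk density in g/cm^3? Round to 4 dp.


rho = 1067.2 / 89.39 = 11.9387 g/cm^3


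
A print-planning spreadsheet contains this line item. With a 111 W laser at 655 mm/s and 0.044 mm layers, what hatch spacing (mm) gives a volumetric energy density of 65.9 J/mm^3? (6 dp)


h = 111 / (65.9*655*0.044) = 0.058444 mm


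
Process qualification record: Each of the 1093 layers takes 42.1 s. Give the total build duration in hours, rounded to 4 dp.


t = 1093 * 42.1 / 3600 = 12.782 hrs


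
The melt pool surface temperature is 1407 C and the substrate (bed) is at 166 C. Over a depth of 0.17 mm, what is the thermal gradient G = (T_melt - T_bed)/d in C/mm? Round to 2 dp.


G = (1407-166)/0.17 = 7300.0 C/mm


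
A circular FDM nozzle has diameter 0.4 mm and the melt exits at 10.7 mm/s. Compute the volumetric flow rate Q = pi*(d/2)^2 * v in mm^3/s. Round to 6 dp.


A = pi*(0.4/2)^2 = 0.12566371 mm^2
Q = 0.12566371 * 10.7 = 1.344602 mm^3/s


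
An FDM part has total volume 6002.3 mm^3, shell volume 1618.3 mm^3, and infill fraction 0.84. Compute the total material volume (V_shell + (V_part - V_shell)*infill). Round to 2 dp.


V_infill = (6002.3 - 1618.3) * 0.84 = 3682.56
V_total = 1618.3 + 3682.56 = 5300.86 mm^3


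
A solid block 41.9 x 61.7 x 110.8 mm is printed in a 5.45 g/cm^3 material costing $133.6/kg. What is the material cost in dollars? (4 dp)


V = 41.9 * 61.7 * 110.8 = 286443.484 mm^3 = 286.443484 cm^3
Mass = 286.443484 * 5.45 / 1000 = 1.56111699 kg
Cost = 1.56111699 * 133.6 = 208.5652 $


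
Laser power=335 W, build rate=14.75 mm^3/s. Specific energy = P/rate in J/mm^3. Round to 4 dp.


SE = 335 / 14.75 = 22.7119 J/mm^3


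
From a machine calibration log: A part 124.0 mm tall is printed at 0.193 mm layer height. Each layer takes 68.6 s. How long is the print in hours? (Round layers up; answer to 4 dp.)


Layers = ceil(124.0/0.193) = 643
t = 643 * 68.6 / 3600 = 12.2527 hrs


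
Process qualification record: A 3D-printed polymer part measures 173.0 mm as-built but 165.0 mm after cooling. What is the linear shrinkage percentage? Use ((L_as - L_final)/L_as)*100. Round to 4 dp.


Shrinkage = ((173.0-165.0)/173.0)*100 = 4.6243 %


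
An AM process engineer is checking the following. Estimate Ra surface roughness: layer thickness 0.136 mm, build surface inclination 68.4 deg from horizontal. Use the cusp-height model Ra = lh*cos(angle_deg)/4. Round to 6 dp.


Ra = 0.136 * cos(68.4) / 4 = 0.012516 mm


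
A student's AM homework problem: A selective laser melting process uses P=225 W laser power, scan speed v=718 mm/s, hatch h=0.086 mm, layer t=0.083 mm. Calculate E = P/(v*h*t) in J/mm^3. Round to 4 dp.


E = 225 / (718*0.086*0.083) = 43.9017 J/mm^3


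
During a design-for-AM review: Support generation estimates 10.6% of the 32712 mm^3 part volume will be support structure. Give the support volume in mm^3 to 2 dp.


V_support = 32712 * 0.106 = 3467.47 mm^3


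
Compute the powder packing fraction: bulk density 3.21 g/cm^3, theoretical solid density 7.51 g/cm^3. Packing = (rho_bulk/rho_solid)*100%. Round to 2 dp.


Packing = (3.21/7.51)*100 = 42.74 %


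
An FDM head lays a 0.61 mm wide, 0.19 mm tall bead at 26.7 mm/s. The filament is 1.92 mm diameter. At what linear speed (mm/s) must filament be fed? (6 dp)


Q = 0.61 * 0.19 * 26.7 = 3.09453 mm^3/s
A_fil = pi*(1.92/2)^2 = 2.89529179 mm^2
v_feed = 3.09453 / 2.89529179 = 1.068815 mm/s


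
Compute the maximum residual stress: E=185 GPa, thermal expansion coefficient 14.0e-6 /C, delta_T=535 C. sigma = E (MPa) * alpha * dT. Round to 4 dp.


sigma = 185*1000 * 14.0e-6 * 535 = 1385.65 MPa


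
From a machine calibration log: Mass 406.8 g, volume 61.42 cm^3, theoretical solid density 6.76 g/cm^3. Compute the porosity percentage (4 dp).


rho_part = 406.8 / 61.42 = 6.62324976 g/cm^3
Porosity = (1 - 6.62324976/6.76)*100 = 2.0229 %


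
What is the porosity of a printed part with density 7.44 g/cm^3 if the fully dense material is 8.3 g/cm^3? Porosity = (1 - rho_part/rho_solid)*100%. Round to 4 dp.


Porosity = (1-7.44/8.3)*100 = 10.3614 %


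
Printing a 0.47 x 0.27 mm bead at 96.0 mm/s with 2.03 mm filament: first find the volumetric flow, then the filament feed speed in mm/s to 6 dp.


Q = 0.47 * 0.27 * 96.0 = 12.1824 mm^3/s
A_fil = pi*(2.03/2)^2 = 3.23654729 mm^2
v_feed = 12.1824 / 3.23654729 = 3.764011 mm/s


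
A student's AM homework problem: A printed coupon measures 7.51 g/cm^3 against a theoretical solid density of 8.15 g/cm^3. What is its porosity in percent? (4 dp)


Porosity = (1-7.51/8.15)*100 = 7.8528 %


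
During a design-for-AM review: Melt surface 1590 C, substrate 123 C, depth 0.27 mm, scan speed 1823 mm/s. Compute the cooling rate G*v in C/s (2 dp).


G = (1590-123)/0.27 = 5433.33333333 C/mm
CR = 5433.33333333 * 1823 = 9904966.67 C/s


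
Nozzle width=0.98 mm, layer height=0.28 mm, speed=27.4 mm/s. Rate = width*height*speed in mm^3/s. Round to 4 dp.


Rate = 0.98 * 0.28 * 27.4 = 7.5186 mm^3/s


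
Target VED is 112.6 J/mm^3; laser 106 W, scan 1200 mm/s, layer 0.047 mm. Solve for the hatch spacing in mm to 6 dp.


h = 106 / (112.6*1200*0.047) = 0.016691 mm


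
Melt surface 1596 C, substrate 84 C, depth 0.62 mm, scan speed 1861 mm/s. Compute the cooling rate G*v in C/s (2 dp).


G = (1596-84)/0.62 = 2438.70967742 C/mm
CR = 2438.70967742 * 1861 = 4538438.71 C/s


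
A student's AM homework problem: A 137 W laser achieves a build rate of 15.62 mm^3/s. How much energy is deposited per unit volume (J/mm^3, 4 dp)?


SE = 137 / 15.62 = 8.7708 J/mm^3


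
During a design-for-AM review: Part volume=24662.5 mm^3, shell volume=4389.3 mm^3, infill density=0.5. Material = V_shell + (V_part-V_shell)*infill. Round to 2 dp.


V_infill = (24662.5 - 4389.3) * 0.5 = 10136.6
V_total = 4389.3 + 10136.6 = 14525.9 mm^3


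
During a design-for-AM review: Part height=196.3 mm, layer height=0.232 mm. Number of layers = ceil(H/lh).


Layers = ceil(196.3/0.232) = 847


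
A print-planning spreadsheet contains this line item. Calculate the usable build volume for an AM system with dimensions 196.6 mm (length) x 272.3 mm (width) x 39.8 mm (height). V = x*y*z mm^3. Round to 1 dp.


V = 196.6 * 272.3 * 39.8 = 2130660.4 mm^3


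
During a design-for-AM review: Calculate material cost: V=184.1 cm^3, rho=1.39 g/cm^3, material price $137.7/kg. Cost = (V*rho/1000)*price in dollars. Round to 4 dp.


Mass = 184.1*1.39/1000 = 0.255899 kg
Cost = 0.255899 * 137.7 = 35.2373 $


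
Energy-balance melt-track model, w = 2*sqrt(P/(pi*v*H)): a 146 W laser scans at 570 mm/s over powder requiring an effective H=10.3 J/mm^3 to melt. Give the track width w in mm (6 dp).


w = 2*sqrt(146/(pi*570*10.3)) = 0.177941 mm


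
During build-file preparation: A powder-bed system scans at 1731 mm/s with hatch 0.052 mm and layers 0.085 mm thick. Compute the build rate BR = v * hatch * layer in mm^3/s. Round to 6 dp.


Rate = 1731 * 0.052 * 0.085 = 7.65102 mm^3/s


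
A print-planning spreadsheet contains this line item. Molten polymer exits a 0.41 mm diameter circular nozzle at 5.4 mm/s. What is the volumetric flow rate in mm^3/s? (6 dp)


A = pi*(0.41/2)^2 = 0.13202543 mm^2
Q = 0.13202543 * 5.4 = 0.712937 mm^3/s


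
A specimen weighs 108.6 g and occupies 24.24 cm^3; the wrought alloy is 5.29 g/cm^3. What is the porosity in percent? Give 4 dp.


rho_part = 108.6 / 24.24 = 4.48019802 g/cm^3
Porosity = (1 - 4.48019802/5.29)*100 = 15.3082 %


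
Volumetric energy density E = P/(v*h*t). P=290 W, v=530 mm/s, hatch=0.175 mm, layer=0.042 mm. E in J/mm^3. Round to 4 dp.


E = 290 / (530*0.175*0.042) = 74.4449 J/mm^3


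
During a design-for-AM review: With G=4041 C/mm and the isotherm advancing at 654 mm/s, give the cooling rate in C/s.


CR = 4041 * 654 = 2642814 C/s


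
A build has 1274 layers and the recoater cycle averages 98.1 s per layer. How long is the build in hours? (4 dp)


t = 1274 * 98.1 / 3600 = 34.7165 hrs


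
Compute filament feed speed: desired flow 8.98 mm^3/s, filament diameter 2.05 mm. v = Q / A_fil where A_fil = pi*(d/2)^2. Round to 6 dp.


A = pi*(2.05/2)^2 = 3.300636
v = 8.98 / 3.300636 = 2.720688 mm/s


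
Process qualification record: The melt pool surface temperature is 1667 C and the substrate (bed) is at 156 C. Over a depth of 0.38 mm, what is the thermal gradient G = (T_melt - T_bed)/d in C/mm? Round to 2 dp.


G = (1667-156)/0.38 = 3976.32 C/mm


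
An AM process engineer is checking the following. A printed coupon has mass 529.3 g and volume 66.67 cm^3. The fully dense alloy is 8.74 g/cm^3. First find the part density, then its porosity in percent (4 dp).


rho_part = 529.3 / 66.67 = 7.93910304 g/cm^3
Porosity = (1 - 7.93910304/8.74)*100 = 9.1636 %


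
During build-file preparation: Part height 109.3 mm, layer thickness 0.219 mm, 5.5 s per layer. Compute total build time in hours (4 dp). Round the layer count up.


Layers = ceil(109.3/0.219) = 500
t = 500 * 5.5 / 3600 = 0.7639 hrs


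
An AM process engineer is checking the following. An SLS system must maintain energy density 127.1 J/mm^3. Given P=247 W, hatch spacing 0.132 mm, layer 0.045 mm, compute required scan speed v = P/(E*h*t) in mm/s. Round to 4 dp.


v = 247 / (127.1*0.132*0.045) = 327.1636 mm/s


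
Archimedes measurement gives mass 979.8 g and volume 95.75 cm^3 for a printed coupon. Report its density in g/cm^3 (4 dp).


rho = 979.8 / 95.75 = 10.2329 g/cm^3


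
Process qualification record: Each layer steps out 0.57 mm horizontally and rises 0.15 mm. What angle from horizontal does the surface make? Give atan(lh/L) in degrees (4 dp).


angle = atan(0.15/0.57) = 14.7436 degrees


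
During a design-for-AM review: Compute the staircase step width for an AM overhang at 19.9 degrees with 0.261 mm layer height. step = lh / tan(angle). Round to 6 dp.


step = 0.261 / tan(19.9) = 0.721005 mm


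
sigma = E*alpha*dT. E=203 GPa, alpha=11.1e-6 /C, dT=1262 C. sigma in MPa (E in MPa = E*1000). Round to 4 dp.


sigma = 203*1000 * 11.1e-6 * 1262 = 2843.6646 MPa


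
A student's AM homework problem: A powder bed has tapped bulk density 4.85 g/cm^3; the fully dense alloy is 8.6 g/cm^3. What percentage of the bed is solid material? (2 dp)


Packing = (4.85/8.6)*100 = 56.4 %


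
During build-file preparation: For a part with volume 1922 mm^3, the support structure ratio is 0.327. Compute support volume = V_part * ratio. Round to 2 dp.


V_support = 1922 * 0.327 = 628.49 mm^3


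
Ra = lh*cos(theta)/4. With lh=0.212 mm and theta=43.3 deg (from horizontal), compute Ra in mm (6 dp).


Ra = 0.212 * cos(43.3) / 4 = 0.038572 mm


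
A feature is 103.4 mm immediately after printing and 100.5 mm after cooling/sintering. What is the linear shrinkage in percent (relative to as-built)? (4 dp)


Shrinkage = ((103.4-100.5)/103.4)*100 = 2.8046 %


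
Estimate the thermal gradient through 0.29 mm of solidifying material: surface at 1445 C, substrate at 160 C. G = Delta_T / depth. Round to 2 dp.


G = (1445-160)/0.29 = 4431.03 C/mm


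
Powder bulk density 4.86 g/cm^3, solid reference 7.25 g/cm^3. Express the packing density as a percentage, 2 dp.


Packing = (4.86/7.25)*100 = 67.03 %


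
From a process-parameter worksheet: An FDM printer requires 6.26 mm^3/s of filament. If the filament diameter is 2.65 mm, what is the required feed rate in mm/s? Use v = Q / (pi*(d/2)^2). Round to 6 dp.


A = pi*(2.65/2)^2 = 5.515459
v = 6.26 / 5.515459 = 1.134992 mm/s


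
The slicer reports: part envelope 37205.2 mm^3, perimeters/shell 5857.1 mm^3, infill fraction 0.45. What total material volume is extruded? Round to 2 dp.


V_infill = (37205.2 - 5857.1) * 0.45 = 14106.65
V_total = 5857.1 + 14106.65 = 19963.75 mm^3


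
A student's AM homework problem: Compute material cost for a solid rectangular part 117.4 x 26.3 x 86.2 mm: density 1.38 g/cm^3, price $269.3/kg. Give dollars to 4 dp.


V = 117.4 * 26.3 * 86.2 = 266152.844 mm^3 = 266.152844 cm^3
Mass = 266.152844 * 1.38 / 1000 = 0.36729092 kg
Cost = 0.36729092 * 269.3 = 98.9114 $


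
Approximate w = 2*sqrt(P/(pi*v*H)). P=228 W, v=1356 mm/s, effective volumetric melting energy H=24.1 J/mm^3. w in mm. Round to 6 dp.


w = 2*sqrt(228/(pi*1356*24.1)) = 0.094251 mm


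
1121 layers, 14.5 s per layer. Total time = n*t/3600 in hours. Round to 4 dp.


t = 1121 * 14.5 / 3600 = 4.5151 hrs


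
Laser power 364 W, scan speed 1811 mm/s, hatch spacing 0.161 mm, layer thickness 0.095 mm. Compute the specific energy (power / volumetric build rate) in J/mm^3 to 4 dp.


Build rate = 1811 * 0.161 * 0.095 = 27.699245 mm^3/s
SE = 364 / 27.699245 = 13.1412 J/mm^3


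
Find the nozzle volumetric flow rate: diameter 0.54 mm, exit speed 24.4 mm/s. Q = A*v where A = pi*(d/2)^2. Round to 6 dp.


A = pi*(0.54/2)^2 = 0.2290221 mm^2
Q = 0.2290221 * 24.4 = 5.588139 mm^3/s


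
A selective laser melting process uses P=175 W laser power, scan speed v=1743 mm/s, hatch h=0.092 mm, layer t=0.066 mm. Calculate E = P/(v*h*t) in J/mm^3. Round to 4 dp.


E = 175 / (1743*0.092*0.066) = 16.5352 J/mm^3


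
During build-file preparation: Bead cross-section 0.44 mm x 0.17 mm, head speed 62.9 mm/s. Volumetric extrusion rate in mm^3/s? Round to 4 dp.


Rate = 0.44 * 0.17 * 62.9 = 4.7049 mm^3/s


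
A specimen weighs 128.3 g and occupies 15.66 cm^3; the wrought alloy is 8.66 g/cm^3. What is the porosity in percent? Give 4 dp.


rho_part = 128.3 / 15.66 = 8.19284802 g/cm^3
Porosity = (1 - 8.19284802/8.66)*100 = 5.3944 %


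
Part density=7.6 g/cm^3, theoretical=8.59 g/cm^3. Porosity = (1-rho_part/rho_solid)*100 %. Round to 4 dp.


Porosity = (1-7.6/8.59)*100 = 11.525 %


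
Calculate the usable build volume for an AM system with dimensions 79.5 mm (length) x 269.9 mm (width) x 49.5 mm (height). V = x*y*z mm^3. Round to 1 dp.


V = 79.5 * 269.9 * 49.5 = 1062124.0 mm^3


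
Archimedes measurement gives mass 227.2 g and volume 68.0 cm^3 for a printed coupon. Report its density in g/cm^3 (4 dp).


rho = 227.2 / 68.0 = 3.3412 g/cm^3


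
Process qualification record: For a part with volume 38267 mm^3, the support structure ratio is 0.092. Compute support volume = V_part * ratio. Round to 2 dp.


V_support = 38267 * 0.092 = 3520.56 mm^3


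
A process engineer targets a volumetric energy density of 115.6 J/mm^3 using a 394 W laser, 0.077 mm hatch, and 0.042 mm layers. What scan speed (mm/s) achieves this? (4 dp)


v = 394 / (115.6*0.077*0.042) = 1053.8975 mm/s


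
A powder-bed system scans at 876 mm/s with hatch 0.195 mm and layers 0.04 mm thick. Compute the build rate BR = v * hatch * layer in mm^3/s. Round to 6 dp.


Rate = 876 * 0.195 * 0.04 = 6.8328 mm^3/s


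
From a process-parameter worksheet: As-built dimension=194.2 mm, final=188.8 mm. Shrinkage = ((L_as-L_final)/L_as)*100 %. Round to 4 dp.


Shrinkage = ((194.2-188.8)/194.2)*100 = 2.7806 %


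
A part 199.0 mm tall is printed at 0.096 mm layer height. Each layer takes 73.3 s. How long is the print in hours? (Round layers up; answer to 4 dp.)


Layers = ceil(199.0/0.096) = 2073
t = 2073 * 73.3 / 3600 = 42.2086 hrs


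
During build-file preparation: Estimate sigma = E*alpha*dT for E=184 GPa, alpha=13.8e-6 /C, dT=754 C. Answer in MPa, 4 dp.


sigma = 184*1000 * 13.8e-6 * 754 = 1914.5568 MPa


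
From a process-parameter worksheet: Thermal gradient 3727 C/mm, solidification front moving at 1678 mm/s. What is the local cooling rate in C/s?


CR = 3727 * 1678 = 6253906 C/s


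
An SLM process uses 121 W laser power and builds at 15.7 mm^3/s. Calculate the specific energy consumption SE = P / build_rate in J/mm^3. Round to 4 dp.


SE = 121 / 15.7 = 7.707 J/mm^3


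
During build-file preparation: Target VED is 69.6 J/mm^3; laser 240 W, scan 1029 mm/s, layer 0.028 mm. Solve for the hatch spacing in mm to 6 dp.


h = 240 / (69.6*1029*0.028) = 0.119682 mm


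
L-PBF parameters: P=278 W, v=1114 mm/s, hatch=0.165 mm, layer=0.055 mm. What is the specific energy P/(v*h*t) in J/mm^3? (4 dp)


Build rate = 1114 * 0.165 * 0.055 = 10.10955 mm^3/s
SE = 278 / 10.10955 = 27.4988 J/mm^3


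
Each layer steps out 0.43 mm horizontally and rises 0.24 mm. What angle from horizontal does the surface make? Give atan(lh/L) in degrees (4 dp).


angle = atan(0.24/0.43) = 29.1676 degrees


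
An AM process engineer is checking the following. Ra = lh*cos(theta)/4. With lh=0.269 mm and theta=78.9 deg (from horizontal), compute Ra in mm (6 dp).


Ra = 0.269 * cos(78.9) / 4 = 0.012947 mm


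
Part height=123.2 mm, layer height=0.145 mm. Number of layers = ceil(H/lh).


Layers = ceil(123.2/0.145) = 850


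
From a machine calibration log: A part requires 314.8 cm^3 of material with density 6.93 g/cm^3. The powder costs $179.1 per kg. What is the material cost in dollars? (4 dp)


Mass = 314.8*6.93/1000 = 2.181564 kg
Cost = 2.181564 * 179.1 = 390.7181 $


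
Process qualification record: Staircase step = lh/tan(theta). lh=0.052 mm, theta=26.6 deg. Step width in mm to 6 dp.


step = 0.052 / tan(26.6) = 0.103842 mm


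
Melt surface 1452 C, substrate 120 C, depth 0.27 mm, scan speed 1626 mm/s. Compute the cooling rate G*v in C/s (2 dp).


G = (1452-120)/0.27 = 4933.33333333 C/mm
CR = 4933.33333333 * 1626 = 8021600.0 C/s


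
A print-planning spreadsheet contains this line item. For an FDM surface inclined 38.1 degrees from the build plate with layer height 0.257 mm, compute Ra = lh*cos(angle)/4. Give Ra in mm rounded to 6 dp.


Ra = 0.257 * cos(38.1) / 4 = 0.050561 mm


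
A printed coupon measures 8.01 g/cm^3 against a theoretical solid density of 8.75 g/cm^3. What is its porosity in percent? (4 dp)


Porosity = (1-8.01/8.75)*100 = 8.4571 %


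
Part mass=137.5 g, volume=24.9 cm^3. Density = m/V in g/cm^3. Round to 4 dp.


rho = 137.5 / 24.9 = 5.5221 g/cm^3


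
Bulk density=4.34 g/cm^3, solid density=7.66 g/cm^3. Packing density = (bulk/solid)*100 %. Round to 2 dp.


Packing = (4.34/7.66)*100 = 56.66 %


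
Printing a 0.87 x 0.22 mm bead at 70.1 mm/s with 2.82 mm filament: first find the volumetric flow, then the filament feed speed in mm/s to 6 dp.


Q = 0.87 * 0.22 * 70.1 = 13.41714 mm^3/s
A_fil = pi*(2.82/2)^2 = 6.24580035 mm^2
v_feed = 13.41714 / 6.24580035 = 2.148186 mm/s


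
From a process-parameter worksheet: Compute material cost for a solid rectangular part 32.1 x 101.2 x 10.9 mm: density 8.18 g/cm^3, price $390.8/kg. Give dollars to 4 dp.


V = 32.1 * 101.2 * 10.9 = 35408.868 mm^3 = 35.408868 cm^3
Mass = 35.408868 * 8.18 / 1000 = 0.28964454 kg
Cost = 0.28964454 * 390.8 = 113.1931 $


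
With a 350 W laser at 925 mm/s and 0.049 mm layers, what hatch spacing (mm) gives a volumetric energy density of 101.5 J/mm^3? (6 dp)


h = 350 / (101.5*925*0.049) = 0.076079 mm


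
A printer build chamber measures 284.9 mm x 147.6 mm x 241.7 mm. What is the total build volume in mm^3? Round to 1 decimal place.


V = 284.9 * 147.6 * 241.7 = 10163784.7 mm^3


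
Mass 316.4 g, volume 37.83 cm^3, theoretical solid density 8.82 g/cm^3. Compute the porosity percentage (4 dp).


rho_part = 316.4 / 37.83 = 8.36373249 g/cm^3
Porosity = (1 - 8.36373249/8.82)*100 = 5.1731 %


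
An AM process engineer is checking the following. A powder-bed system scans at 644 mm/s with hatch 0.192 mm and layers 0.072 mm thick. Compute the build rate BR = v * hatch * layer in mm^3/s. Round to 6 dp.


Rate = 644 * 0.192 * 0.072 = 8.902656 mm^3/s


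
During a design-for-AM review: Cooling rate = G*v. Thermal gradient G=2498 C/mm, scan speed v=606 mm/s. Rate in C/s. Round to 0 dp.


CR = 2498 * 606 = 1513788 C/s


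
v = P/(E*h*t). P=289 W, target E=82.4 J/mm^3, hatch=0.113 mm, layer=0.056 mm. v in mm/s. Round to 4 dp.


v = 289 / (82.4*0.113*0.056) = 554.248 mm/s


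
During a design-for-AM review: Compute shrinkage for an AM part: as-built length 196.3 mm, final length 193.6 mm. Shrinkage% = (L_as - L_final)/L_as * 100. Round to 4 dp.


Shrinkage = ((196.3-193.6)/196.3)*100 = 1.3754 %


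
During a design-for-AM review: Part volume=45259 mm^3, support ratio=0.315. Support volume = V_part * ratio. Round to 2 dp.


V_support = 45259 * 0.315 = 14256.59 mm^3
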